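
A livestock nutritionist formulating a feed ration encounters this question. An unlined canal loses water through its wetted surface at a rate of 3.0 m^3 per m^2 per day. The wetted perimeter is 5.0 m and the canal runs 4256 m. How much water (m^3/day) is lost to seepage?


S = C * P * L
  = 3.0 * 5.0 * 4256
  = 63840 m^3/day


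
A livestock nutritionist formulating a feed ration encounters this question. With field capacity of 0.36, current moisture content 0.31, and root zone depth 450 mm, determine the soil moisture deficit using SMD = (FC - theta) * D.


SMD = (FC - theta) * D
    = (0.36 - 0.31) * 450
    = 0.050 * 450
    = 22.50 mm


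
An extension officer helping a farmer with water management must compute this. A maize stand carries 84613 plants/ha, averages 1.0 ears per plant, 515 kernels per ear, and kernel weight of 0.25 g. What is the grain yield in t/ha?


Y = density * ears * kernels * kw
  = 84613 * 1.0 * 515 * 0.25 g/ha
  = 10893923.75 g/ha
  = 10893.92 kg/ha = 10.89 t/ha


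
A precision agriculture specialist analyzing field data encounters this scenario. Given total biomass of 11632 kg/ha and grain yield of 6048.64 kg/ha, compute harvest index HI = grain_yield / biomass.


HI = grain_yield / biomass
   = 6048.64 / 11632
   = 0.52


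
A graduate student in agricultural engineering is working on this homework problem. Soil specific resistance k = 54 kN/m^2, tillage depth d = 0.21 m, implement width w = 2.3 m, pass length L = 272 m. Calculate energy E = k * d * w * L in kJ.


E = k * d * w * L
  = 54 * 0.21 * 2.3 * 272
  = 7094.30 kJ


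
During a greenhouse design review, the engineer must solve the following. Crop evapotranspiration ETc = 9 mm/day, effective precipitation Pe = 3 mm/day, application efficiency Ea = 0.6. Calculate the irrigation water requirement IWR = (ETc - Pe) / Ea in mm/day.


IWR = (ETc - Pe) / Ea
    = (9 - 3) / 0.6
    = 6 / 0.6
    = 10 mm/day


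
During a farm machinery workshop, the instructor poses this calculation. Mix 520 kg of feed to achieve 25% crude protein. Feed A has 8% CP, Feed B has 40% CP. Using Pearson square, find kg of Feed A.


parts_A = CP_b - target = 40 - 25 = 15
parts_B = target - CP_a = 25 - 8 = 17
total_parts = 15 + 17 = 32
Feed A = 520 * 15 / 32 = 243.75 kg
Feed B = 520 * 17 / 32 = 276.25 kg

243.75 kg


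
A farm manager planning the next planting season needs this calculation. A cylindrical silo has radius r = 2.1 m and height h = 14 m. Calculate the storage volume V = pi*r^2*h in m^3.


V = pi * r^2 * h
  = pi * 2.1^2 * 14
  = pi * 4.41 * 14
  = 193.96 m^3


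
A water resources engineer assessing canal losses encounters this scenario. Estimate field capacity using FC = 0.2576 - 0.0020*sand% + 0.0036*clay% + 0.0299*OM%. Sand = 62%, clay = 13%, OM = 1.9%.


FC = 0.2576 - 0.0020*62 + 0.0036*13 + 0.0299*1.9
   = 0.2576 - 0.1240 + 0.0468 + 0.0568
   = 0.2372


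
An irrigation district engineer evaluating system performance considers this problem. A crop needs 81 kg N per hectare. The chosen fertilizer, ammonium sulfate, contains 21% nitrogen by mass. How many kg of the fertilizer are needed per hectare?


Rate = N_required / (N_content / 100)
     = 81 / (21 / 100)
     = 81 / 0.21
     = 385.71 kg/ha


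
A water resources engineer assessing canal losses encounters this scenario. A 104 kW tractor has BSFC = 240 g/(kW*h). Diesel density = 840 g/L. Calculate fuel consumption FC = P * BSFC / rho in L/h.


FC = P * BSFC / rho_fuel
   = 104 * 240 / 840
   = 24960 / 840
   = 29.71 L/h


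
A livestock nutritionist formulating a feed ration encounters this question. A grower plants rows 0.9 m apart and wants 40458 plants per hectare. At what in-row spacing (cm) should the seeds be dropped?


spacing = 10000 / (row_sp * density)
        = 10000 / (0.9 * 40458)
        = 10000 / 36412.20
        = 0.27463 m = 27.46 cm


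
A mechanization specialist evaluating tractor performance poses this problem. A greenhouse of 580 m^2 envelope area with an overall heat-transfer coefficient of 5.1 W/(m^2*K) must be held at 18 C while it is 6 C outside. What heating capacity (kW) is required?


dT = 18 - (6) = 12 K
Q = U * A * dT
  = 5.1 * 580 * 12
  = 35496 W = 35.50 kW


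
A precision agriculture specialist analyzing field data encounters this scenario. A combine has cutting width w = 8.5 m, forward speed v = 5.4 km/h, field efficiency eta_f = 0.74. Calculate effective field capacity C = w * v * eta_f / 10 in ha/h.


C = w * v * eta_f / 10
  = 8.5 * 5.4 * 0.74 / 10
  = 33.97 / 10
  = 3.40 ha/h


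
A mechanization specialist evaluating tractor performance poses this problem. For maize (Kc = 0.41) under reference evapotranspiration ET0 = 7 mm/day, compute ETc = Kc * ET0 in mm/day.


ETc = Kc * ET0
    = 0.41 * 7
    = 2.87 mm/day


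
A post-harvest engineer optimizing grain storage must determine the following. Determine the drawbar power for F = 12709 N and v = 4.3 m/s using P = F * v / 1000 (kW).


P = F * v / 1000
  = 12709 * 4.3 / 1000
  = 54648.70 / 1000
  = 54.65 kW


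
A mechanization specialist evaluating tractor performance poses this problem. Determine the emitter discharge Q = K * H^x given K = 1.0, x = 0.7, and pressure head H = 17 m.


Q = K * H^x
  = 1.0 * 17^0.7
  = 1.0 * 7.2663
  = 7.27 L/h


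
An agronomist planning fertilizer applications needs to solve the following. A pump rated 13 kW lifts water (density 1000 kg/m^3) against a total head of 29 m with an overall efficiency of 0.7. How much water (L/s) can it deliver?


Q = (P * 1000 * eta) / (rho * g * H)
  = (13 * 1000 * 0.7) / (1000 * 9.81 * 29)
  = 9100 / 284490
  = 0.03199 m^3/s = 31.99 L/s


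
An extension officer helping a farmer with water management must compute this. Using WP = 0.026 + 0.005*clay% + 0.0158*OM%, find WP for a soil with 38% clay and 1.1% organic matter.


WP = 0.026 + 0.005*38 + 0.0158*1.1
   = 0.026 + 0.1900 + 0.0174
   = 0.2334


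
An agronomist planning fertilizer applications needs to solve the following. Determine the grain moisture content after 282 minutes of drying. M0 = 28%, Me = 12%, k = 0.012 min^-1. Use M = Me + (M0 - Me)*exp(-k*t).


M = Me + (M0 - Me) * e^(-k*t)
  = 12 + (28 - 12) * e^(-0.012*282)
  = 12 + 16 * e^(-3.384)
  = 12 + 16 * 0.03391
  = 12 + 0.5426
  = 12.54%


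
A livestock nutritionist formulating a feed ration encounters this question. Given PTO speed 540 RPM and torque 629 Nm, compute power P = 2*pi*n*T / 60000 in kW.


P = 2*pi*n*T / 60000
  = 2*pi * 540 * 629 / 60000
  = 2134146.72 / 60000
  = 35.57 kW


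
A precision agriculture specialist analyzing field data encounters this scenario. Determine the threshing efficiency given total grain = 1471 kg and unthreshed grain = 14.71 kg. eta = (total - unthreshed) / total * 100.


eta = (total - unthreshed) / total * 100
    = (1471 - 14.71) / 1471 * 100
    = 1456.29 / 1471 * 100
    = 99%


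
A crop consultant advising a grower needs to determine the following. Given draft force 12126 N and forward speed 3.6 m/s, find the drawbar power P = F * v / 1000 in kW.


P = F * v / 1000
  = 12126 * 3.6 / 1000
  = 43653.60 / 1000
  = 43.65 kW


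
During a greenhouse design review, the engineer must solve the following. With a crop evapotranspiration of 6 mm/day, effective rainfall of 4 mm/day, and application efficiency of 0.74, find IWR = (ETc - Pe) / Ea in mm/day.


IWR = (ETc - Pe) / Ea
    = (6 - 4) / 0.74
    = 2 / 0.74
    = 2.70 mm/day


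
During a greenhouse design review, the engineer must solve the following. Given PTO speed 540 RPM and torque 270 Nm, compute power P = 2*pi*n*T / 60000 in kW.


P = 2*pi*n*T / 60000
  = 2*pi * 540 * 270 / 60000
  = 916088.42 / 60000
  = 15.27 kW


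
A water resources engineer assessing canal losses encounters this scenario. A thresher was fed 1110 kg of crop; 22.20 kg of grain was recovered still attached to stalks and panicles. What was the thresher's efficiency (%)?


eta = (total - unthreshed) / total * 100
    = (1110 - 22.20) / 1110 * 100
    = 1087.80 / 1110 * 100
    = 98%


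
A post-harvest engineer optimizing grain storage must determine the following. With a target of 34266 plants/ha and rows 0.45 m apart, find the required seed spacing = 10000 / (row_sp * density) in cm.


spacing = 10000 / (row_sp * density)
        = 10000 / (0.45 * 34266)
        = 10000 / 15419.70
        = 0.64852 m = 64.85 cm


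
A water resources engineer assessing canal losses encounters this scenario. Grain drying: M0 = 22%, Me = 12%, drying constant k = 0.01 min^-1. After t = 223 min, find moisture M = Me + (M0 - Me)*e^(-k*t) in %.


M = Me + (M0 - Me) * e^(-k*t)
  = 12 + (22 - 12) * e^(-0.01*223)
  = 12 + 10 * e^(-2.230)
  = 12 + 10 * 0.10753
  = 12 + 1.0753
  = 13.08%


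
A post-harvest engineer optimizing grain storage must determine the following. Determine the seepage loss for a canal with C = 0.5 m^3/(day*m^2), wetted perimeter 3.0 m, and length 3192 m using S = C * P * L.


S = C * P * L
  = 0.5 * 3.0 * 3192
  = 4788 m^3/day


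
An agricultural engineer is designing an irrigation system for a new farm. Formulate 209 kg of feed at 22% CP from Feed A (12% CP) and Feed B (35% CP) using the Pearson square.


parts_A = CP_b - target = 35 - 22 = 13
parts_B = target - CP_a = 22 - 12 = 10
total_parts = 13 + 10 = 23
Feed A = 209 * 13 / 23 = 118.13 kg
Feed B = 209 * 10 / 23 = 90.87 kg

118.13 kg


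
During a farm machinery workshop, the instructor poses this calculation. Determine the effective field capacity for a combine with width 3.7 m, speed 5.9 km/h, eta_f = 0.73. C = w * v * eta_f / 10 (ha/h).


C = w * v * eta_f / 10
  = 3.7 * 5.9 * 0.73 / 10
  = 15.94 / 10
  = 1.59 ha/h


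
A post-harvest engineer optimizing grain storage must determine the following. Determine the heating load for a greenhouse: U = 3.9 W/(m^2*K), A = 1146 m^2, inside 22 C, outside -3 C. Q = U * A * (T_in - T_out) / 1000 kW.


dT = 22 - (-3) = 25 K
Q = U * A * dT
  = 3.9 * 1146 * 25
  = 111735 W = 111.74 kW


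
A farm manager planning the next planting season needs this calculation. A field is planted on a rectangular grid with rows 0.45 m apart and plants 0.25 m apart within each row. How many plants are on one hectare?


D = 10000 / (row_sp * plant_sp)
  = 10000 / (0.45 * 0.25)
  = 10000 / 0.1125
  = 88888.89 plants/ha


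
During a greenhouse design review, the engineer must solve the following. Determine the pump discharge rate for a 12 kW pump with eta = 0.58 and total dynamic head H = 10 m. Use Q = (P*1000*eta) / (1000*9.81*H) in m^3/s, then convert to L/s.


Q = (P * 1000 * eta) / (rho * g * H)
  = (12 * 1000 * 0.58) / (1000 * 9.81 * 10)
  = 6960 / 98100
  = 0.07095 m^3/s = 70.95 L/s


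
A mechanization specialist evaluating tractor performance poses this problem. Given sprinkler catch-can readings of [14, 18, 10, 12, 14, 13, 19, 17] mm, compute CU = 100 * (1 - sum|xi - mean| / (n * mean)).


xbar = 117 / 8 = 14.625
sum|xi - xbar| = 20.250
CU = 100 * (1 - 20.250 / (8 * 14.625))
   = 100 * (1 - 0.1731)
   = 82.69%


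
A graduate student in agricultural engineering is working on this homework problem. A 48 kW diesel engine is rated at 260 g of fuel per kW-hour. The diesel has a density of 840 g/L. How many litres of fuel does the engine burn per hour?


FC = P * BSFC / rho_fuel
   = 48 * 260 / 840
   = 12480 / 840
   = 14.86 L/h


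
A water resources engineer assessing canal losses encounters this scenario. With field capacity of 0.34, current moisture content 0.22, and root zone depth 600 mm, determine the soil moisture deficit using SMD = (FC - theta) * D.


SMD = (FC - theta) * D
    = (0.34 - 0.22) * 600
    = 0.120 * 600
    = 72 mm


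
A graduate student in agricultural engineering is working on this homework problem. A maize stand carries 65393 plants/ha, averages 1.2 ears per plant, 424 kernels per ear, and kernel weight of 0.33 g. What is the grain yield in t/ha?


Y = density * ears * kernels * kw
  = 65393 * 1.2 * 424 * 0.33 g/ha
  = 10979746.27 g/ha
  = 10979.75 kg/ha = 10.98 t/ha


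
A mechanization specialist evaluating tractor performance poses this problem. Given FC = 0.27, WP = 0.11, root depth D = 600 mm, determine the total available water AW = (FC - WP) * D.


AW = (FC - WP) * D
   = (0.27 - 0.11) * 600
   = 0.16 * 600
   = 96 mm


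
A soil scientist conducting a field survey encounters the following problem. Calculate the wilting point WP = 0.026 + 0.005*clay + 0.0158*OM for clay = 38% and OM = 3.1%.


WP = 0.026 + 0.005*38 + 0.0158*3.1
   = 0.026 + 0.1900 + 0.0490
   = 0.2650


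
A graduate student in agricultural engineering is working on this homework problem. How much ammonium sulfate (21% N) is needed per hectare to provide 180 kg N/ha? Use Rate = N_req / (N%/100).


Rate = N_required / (N_content / 100)
     = 180 / (21 / 100)
     = 180 / 0.21
     = 857.14 kg/ha


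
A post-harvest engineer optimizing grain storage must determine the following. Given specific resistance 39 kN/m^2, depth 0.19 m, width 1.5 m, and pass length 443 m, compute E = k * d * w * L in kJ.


E = k * d * w * L
  = 39 * 0.19 * 1.5 * 443
  = 4923.95 kJ


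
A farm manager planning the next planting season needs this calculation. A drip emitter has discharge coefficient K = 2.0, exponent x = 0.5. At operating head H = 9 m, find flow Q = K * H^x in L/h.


Q = K * H^x
  = 2.0 * 9^0.5
  = 2.0 * 3
  = 6 L/h


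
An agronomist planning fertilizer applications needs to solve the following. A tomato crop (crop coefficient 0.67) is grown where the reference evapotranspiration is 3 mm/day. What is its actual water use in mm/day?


ETc = Kc * ET0
    = 0.67 * 3
    = 2.01 mm/day


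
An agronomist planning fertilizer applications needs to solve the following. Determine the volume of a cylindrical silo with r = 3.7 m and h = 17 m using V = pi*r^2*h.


V = pi * r^2 * h
  = pi * 3.7^2 * 17
  = pi * 13.69 * 17
  = 731.14 m^3


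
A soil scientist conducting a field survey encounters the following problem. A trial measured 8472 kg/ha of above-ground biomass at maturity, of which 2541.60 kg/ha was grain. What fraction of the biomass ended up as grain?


HI = grain_yield / biomass
   = 2541.60 / 8472
   = 0.30


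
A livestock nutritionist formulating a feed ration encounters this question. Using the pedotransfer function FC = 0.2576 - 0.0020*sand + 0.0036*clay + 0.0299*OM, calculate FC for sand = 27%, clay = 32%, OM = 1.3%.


FC = 0.2576 - 0.0020*27 + 0.0036*32 + 0.0299*1.3
   = 0.2576 - 0.0540 + 0.1152 + 0.0389
   = 0.3577


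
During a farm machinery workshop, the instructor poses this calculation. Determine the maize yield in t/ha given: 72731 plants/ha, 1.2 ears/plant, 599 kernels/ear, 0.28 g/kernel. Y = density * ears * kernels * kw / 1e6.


Y = density * ears * kernels * kw
  = 72731 * 1.2 * 599 * 0.28 g/ha
  = 14638131.98 g/ha
  = 14638.13 kg/ha = 14.64 t/ha


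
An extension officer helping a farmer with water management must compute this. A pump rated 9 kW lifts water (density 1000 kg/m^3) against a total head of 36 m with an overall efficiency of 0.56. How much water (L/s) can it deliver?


Q = (P * 1000 * eta) / (rho * g * H)
  = (9 * 1000 * 0.56) / (1000 * 9.81 * 36)
  = 5040 / 353160
  = 0.01427 m^3/s = 14.27 L/s


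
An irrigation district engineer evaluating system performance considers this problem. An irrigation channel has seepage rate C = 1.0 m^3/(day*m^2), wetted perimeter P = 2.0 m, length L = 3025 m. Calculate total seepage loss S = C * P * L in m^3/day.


S = C * P * L
  = 1.0 * 2.0 * 3025
  = 6050 m^3/day


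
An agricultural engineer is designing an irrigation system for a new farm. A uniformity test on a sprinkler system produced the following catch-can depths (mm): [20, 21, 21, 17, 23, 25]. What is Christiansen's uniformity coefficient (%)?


xbar = 127 / 6 = 21.167
sum|xi - xbar| = 11.333
CU = 100 * (1 - 11.333 / (6 * 21.167))
   = 100 * (1 - 0.0892)
   = 91.08%


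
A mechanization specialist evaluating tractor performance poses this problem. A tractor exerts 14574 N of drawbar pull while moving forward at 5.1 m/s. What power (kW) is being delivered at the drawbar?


P = F * v / 1000
  = 14574 * 5.1 / 1000
  = 74327.40 / 1000
  = 74.33 kW


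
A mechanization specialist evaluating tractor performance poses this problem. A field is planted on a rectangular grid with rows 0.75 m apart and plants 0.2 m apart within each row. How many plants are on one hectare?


D = 10000 / (row_sp * plant_sp)
  = 10000 / (0.75 * 0.2)
  = 10000 / 0.1500
  = 66666.67 plants/ha


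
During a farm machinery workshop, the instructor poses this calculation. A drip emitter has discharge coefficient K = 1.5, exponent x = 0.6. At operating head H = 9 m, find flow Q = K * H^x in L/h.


Q = K * H^x
  = 1.5 * 9^0.6
  = 1.5 * 3.7372
  = 5.61 L/h


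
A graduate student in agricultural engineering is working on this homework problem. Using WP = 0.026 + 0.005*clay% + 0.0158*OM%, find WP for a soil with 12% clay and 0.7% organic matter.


WP = 0.026 + 0.005*12 + 0.0158*0.7
   = 0.026 + 0.0600 + 0.0111
   = 0.0971


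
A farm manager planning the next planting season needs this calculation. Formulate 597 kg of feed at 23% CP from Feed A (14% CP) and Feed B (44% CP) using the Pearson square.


parts_A = CP_b - target = 44 - 23 = 21
parts_B = target - CP_a = 23 - 14 = 9
total_parts = 21 + 9 = 30
Feed A = 597 * 21 / 30 = 417.90 kg
Feed B = 597 * 9 / 30 = 179.10 kg

417.90 kg


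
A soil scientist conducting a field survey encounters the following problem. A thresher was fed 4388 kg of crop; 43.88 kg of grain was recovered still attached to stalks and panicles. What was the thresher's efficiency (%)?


eta = (total - unthreshed) / total * 100
    = (4388 - 43.88) / 4388 * 100
    = 4344.12 / 4388 * 100
    = 99%


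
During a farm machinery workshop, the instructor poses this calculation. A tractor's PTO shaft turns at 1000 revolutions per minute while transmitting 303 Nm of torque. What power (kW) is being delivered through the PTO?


P = 2*pi*n*T / 60000
  = 2*pi * 1000 * 303 / 60000
  = 1903805.15 / 60000
  = 31.73 kW


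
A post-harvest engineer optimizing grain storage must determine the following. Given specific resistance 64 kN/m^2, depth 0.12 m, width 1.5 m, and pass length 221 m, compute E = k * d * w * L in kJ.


E = k * d * w * L
  = 64 * 0.12 * 1.5 * 221
  = 2545.92 kJ


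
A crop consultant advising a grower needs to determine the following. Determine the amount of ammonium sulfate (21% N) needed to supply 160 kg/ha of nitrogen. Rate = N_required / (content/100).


Rate = N_required / (N_content / 100)
     = 160 / (21 / 100)
     = 160 / 0.21
     = 761.90 kg/ha


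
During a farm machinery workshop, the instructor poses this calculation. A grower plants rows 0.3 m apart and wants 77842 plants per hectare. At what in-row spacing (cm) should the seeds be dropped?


spacing = 10000 / (row_sp * density)
        = 10000 / (0.3 * 77842)
        = 10000 / 23352.60
        = 0.42822 m = 42.82 cm


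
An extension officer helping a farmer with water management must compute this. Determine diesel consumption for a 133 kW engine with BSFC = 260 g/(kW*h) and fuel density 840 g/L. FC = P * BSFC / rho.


FC = P * BSFC / rho_fuel
   = 133 * 260 / 840
   = 34580 / 840
   = 41.17 L/h


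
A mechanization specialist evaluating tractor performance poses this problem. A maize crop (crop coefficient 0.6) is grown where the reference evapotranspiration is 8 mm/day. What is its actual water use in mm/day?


ETc = Kc * ET0
    = 0.6 * 8
    = 4.80 mm/day


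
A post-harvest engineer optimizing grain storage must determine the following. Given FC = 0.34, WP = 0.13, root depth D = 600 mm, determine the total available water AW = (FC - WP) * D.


AW = (FC - WP) * D
   = (0.34 - 0.13) * 600
   = 0.21 * 600
   = 126 mm


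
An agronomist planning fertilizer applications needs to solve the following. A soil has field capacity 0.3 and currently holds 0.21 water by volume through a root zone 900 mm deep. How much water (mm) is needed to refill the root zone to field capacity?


SMD = (FC - theta) * D
    = (0.3 - 0.21) * 900
    = 0.090 * 900
    = 81 mm


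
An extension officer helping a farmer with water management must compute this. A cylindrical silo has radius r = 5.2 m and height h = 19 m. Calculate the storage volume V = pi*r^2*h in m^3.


V = pi * r^2 * h
  = pi * 5.2^2 * 19
  = pi * 27.04 * 19
  = 1614.02 m^3


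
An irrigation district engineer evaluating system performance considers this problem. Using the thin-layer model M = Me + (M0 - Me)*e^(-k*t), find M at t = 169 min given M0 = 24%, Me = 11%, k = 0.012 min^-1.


M = Me + (M0 - Me) * e^(-k*t)
  = 11 + (24 - 11) * e^(-0.012*169)
  = 11 + 13 * e^(-2.028)
  = 11 + 13 * 0.13160
  = 11 + 1.7108
  = 12.71%


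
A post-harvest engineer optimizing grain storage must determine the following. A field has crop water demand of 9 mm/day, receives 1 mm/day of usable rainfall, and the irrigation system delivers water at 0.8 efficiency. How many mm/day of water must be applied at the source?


IWR = (ETc - Pe) / Ea
    = (9 - 1) / 0.8
    = 8 / 0.8
    = 10 mm/day


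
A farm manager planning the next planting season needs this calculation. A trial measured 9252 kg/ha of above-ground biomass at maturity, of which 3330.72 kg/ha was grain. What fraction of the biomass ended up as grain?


HI = grain_yield / biomass
   = 3330.72 / 9252
   = 0.36


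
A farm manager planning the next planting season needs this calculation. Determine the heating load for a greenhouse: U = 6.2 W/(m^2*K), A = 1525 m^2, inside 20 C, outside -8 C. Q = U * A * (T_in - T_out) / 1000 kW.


dT = 20 - (-8) = 28 K
Q = U * A * dT
  = 6.2 * 1525 * 28
  = 264740 W = 264.74 kW


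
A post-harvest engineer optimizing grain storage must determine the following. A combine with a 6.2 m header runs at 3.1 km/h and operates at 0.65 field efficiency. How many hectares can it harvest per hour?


C = w * v * eta_f / 10
  = 6.2 * 3.1 * 0.65 / 10
  = 12.49 / 10
  = 1.25 ha/h


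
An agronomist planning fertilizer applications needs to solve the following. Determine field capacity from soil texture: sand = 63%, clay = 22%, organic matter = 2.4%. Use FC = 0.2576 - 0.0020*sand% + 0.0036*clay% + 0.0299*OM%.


FC = 0.2576 - 0.0020*63 + 0.0036*22 + 0.0299*2.4
   = 0.2576 - 0.1260 + 0.0792 + 0.0718
   = 0.2826


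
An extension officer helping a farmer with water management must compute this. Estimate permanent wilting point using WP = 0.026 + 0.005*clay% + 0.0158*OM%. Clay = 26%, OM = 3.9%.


WP = 0.026 + 0.005*26 + 0.0158*3.9
   = 0.026 + 0.1300 + 0.0616
   = 0.2176


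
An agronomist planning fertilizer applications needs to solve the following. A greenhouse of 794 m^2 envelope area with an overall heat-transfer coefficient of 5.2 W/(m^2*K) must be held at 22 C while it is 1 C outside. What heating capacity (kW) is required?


dT = 22 - (1) = 21 K
Q = U * A * dT
  = 5.2 * 794 * 21
  = 86704.80 W = 86.70 kW


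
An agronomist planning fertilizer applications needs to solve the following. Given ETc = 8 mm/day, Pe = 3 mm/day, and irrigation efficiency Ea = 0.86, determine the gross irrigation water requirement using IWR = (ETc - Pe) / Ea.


IWR = (ETc - Pe) / Ea
    = (8 - 3) / 0.86
    = 5 / 0.86
    = 5.81 mm/day


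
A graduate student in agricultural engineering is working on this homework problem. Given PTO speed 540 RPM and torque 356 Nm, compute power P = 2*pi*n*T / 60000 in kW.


P = 2*pi*n*T / 60000
  = 2*pi * 540 * 356 / 60000
  = 1207879.54 / 60000
  = 20.13 kW


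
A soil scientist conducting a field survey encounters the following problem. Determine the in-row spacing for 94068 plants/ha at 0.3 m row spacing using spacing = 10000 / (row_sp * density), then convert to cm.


spacing = 10000 / (row_sp * density)
        = 10000 / (0.3 * 94068)
        = 10000 / 28220.40
        = 0.35435 m = 35.44 cm


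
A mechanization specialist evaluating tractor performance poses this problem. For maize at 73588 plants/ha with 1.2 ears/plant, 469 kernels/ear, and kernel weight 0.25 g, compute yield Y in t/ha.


Y = density * ears * kernels * kw
  = 73588 * 1.2 * 469 * 0.25 g/ha
  = 10353831.60 g/ha
  = 10353.83 kg/ha = 10.35 t/ha


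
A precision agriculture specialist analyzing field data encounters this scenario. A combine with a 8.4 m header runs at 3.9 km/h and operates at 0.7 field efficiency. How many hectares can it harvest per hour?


C = w * v * eta_f / 10
  = 8.4 * 3.9 * 0.7 / 10
  = 22.93 / 10
  = 2.29 ha/h


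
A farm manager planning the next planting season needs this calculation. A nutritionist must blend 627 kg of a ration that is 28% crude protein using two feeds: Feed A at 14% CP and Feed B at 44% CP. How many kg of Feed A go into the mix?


parts_A = CP_b - target = 44 - 28 = 16
parts_B = target - CP_a = 28 - 14 = 14
total_parts = 16 + 14 = 30
Feed A = 627 * 16 / 30 = 334.40 kg
Feed B = 627 * 14 / 30 = 292.60 kg

334.40 kg


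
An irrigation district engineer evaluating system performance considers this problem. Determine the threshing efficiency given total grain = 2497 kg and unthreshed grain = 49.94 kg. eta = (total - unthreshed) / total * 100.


eta = (total - unthreshed) / total * 100
    = (2497 - 49.94) / 2497 * 100
    = 2447.06 / 2497 * 100
    = 98%


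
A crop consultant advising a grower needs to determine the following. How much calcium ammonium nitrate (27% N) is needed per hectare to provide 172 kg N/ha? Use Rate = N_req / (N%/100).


Rate = N_required / (N_content / 100)
     = 172 / (27 / 100)
     = 172 / 0.27
     = 637.04 kg/ha


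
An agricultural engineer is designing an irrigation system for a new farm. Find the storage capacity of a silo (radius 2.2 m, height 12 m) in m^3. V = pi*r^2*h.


V = pi * r^2 * h
  = pi * 2.2^2 * 12
  = pi * 4.84 * 12
  = 182.46 m^3


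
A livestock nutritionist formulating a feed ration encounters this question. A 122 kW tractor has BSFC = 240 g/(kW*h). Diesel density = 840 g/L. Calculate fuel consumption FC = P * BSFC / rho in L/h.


FC = P * BSFC / rho_fuel
   = 122 * 240 / 840
   = 29280 / 840
   = 34.86 L/h


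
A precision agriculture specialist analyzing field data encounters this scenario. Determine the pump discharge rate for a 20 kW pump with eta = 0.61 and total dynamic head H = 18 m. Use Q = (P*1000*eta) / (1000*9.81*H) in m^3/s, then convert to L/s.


Q = (P * 1000 * eta) / (rho * g * H)
  = (20 * 1000 * 0.61) / (1000 * 9.81 * 18)
  = 12200 / 176580
  = 0.06909 m^3/s = 69.09 L/s


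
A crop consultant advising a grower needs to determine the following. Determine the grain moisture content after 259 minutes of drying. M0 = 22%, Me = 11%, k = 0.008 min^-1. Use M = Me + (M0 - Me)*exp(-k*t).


M = Me + (M0 - Me) * e^(-k*t)
  = 11 + (22 - 11) * e^(-0.008*259)
  = 11 + 11 * e^(-2.072)
  = 11 + 11 * 0.12593
  = 11 + 1.3853
  = 12.39%


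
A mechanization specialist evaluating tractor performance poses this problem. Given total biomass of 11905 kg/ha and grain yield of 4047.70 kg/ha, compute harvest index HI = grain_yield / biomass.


HI = grain_yield / biomass
   = 4047.70 / 11905
   = 0.34


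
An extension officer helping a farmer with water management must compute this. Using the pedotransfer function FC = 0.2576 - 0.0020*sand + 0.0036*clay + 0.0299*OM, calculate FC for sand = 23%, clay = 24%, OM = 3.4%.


FC = 0.2576 - 0.0020*23 + 0.0036*24 + 0.0299*3.4
   = 0.2576 - 0.0460 + 0.0864 + 0.1017
   = 0.3997


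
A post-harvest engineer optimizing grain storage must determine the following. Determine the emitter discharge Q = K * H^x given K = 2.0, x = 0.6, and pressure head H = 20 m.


Q = K * H^x
  = 2.0 * 20^0.6
  = 2.0 * 6.0342
  = 12.07 L/h


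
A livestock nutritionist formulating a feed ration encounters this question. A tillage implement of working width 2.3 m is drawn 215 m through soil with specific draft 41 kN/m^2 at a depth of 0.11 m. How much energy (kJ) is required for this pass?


E = k * d * w * L
  = 41 * 0.11 * 2.3 * 215
  = 2230.20 kJ


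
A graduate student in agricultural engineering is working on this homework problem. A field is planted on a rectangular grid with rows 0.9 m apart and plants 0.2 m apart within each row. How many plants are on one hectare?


D = 10000 / (row_sp * plant_sp)
  = 10000 / (0.9 * 0.2)
  = 10000 / 0.1800
  = 55555.56 plants/ha


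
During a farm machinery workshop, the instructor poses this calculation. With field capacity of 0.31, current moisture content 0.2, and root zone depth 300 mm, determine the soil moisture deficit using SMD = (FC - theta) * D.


SMD = (FC - theta) * D
    = (0.31 - 0.2) * 300
    = 0.110 * 300
    = 33 mm


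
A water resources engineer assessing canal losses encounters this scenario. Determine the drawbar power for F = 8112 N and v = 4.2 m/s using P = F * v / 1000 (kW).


P = F * v / 1000
  = 8112 * 4.2 / 1000
  = 34070.40 / 1000
  = 34.07 kW


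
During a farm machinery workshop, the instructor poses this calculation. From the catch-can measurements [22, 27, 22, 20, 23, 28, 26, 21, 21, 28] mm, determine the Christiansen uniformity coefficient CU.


xbar = 238 / 10 = 23.800
sum|xi - xbar| = 27.600
CU = 100 * (1 - 27.600 / (10 * 23.800))
   = 100 * (1 - 0.1160)
   = 88.40%


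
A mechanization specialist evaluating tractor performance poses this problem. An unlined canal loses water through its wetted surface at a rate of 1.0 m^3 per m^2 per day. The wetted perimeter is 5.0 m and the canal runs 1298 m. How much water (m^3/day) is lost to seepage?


S = C * P * L
  = 1.0 * 5.0 * 1298
  = 6490 m^3/day


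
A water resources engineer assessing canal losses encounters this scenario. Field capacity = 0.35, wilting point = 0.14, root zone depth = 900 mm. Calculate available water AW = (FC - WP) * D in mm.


AW = (FC - WP) * D
   = (0.35 - 0.14) * 900
   = 0.21 * 900
   = 189 mm


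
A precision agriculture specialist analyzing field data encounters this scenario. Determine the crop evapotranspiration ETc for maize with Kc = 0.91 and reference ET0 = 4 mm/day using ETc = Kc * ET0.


ETc = Kc * ET0
    = 0.91 * 4
    = 3.64 mm/day


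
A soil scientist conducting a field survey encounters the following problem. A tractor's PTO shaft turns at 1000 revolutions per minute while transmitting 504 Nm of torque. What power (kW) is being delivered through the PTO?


P = 2*pi*n*T / 60000
  = 2*pi * 1000 * 504 / 60000
  = 3166725.39 / 60000
  = 52.78 kW


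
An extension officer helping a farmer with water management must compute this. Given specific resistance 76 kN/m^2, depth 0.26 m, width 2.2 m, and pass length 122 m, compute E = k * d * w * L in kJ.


E = k * d * w * L
  = 76 * 0.26 * 2.2 * 122
  = 5303.58 kJ


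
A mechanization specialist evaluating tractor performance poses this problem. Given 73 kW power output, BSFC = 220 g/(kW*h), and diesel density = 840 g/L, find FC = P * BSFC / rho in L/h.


FC = P * BSFC / rho_fuel
   = 73 * 220 / 840
   = 16060 / 840
   = 19.12 L/h


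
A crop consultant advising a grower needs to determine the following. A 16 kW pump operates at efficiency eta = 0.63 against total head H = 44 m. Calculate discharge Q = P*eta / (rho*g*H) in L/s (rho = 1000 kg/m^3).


Q = (P * 1000 * eta) / (rho * g * H)
  = (16 * 1000 * 0.63) / (1000 * 9.81 * 44)
  = 10080 / 431640
  = 0.02335 m^3/s = 23.35 L/s


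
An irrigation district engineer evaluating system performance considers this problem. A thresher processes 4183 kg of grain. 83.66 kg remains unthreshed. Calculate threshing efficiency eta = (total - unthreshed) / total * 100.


eta = (total - unthreshed) / total * 100
    = (4183 - 83.66) / 4183 * 100
    = 4099.34 / 4183 * 100
    = 98%


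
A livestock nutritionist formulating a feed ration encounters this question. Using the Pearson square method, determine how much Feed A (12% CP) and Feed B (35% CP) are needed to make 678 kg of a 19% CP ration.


parts_A = CP_b - target = 35 - 19 = 16
parts_B = target - CP_a = 19 - 12 = 7
total_parts = 16 + 7 = 23
Feed A = 678 * 16 / 23 = 471.65 kg
Feed B = 678 * 7 / 23 = 206.35 kg

471.65 kg


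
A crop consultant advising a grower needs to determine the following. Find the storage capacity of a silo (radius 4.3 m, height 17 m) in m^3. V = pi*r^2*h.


V = pi * r^2 * h
  = pi * 4.3^2 * 17
  = pi * 18.49 * 17
  = 987.50 m^3


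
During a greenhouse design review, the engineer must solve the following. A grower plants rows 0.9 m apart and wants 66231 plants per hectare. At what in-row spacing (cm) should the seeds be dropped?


spacing = 10000 / (row_sp * density)
        = 10000 / (0.9 * 66231)
        = 10000 / 59607.90
        = 0.16776 m = 16.78 cm


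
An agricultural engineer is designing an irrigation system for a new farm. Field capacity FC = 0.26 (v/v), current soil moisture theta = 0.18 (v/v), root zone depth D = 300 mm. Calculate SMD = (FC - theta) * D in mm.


SMD = (FC - theta) * D
    = (0.26 - 0.18) * 300
    = 0.080 * 300
    = 24 mm


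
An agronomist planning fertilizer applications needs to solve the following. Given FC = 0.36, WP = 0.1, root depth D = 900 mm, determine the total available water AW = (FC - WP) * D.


AW = (FC - WP) * D
   = (0.36 - 0.1) * 900
   = 0.26 * 900
   = 234 mm


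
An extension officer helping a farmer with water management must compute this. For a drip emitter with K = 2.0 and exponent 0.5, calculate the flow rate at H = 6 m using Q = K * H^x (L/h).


Q = K * H^x
  = 2.0 * 6^0.5
  = 2.0 * 2.4495
  = 4.90 L/h


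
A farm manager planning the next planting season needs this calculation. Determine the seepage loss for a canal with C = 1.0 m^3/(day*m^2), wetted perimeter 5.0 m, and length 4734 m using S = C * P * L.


S = C * P * L
  = 1.0 * 5.0 * 4734
  = 23670 m^3/day


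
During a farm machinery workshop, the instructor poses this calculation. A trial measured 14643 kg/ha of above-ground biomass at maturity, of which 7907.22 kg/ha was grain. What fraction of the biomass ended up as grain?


HI = grain_yield / biomass
   = 7907.22 / 14643
   = 0.54


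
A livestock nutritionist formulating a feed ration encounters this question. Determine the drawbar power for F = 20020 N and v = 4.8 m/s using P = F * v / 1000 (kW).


P = F * v / 1000
  = 20020 * 4.8 / 1000
  = 96096 / 1000
  = 96.10 kW


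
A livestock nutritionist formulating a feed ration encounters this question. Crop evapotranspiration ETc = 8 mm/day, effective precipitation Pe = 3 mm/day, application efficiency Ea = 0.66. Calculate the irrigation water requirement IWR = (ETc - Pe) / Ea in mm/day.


IWR = (ETc - Pe) / Ea
    = (8 - 3) / 0.66
    = 5 / 0.66
    = 7.58 mm/day


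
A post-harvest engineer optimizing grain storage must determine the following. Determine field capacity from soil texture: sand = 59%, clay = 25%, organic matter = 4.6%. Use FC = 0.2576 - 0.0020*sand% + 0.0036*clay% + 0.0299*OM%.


FC = 0.2576 - 0.0020*59 + 0.0036*25 + 0.0299*4.6
   = 0.2576 - 0.1180 + 0.0900 + 0.1375
   = 0.3671


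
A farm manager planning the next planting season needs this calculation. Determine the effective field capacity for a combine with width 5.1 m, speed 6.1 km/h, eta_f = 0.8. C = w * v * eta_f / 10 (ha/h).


C = w * v * eta_f / 10
  = 5.1 * 6.1 * 0.8 / 10
  = 24.89 / 10
  = 2.49 ha/h


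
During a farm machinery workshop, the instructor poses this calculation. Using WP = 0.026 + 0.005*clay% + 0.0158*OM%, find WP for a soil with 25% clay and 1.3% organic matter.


WP = 0.026 + 0.005*25 + 0.0158*1.3
   = 0.026 + 0.1250 + 0.0205
   = 0.1715


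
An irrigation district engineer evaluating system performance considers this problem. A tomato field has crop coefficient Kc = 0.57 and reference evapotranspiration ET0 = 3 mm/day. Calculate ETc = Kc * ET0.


ETc = Kc * ET0
    = 0.57 * 3
    = 1.71 mm/day


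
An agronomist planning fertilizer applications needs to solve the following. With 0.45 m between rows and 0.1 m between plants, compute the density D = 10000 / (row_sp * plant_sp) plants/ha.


D = 10000 / (row_sp * plant_sp)
  = 10000 / (0.45 * 0.1)
  = 10000 / 0.0450
  = 222222.22 plants/ha


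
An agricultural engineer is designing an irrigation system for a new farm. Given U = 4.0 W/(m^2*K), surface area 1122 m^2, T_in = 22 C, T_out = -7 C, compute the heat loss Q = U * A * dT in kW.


dT = 22 - (-7) = 29 K
Q = U * A * dT
  = 4.0 * 1122 * 29
  = 130152 W = 130.15 kW


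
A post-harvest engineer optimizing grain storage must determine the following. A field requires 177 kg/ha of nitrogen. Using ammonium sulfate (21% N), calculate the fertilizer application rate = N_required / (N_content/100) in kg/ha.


Rate = N_required / (N_content / 100)
     = 177 / (21 / 100)
     = 177 / 0.21
     = 842.86 kg/ha


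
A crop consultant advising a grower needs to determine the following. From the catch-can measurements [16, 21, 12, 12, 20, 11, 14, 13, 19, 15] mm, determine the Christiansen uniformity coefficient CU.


xbar = 153 / 10 = 15.300
sum|xi - xbar| = 29.600
CU = 100 * (1 - 29.600 / (10 * 15.300))
   = 100 * (1 - 0.1935)
   = 80.65%


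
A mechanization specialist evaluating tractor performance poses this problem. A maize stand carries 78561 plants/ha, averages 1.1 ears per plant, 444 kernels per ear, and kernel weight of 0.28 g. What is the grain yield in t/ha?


Y = density * ears * kernels * kw
  = 78561 * 1.1 * 444 * 0.28 g/ha
  = 10743373.87 g/ha
  = 10743.37 kg/ha = 10.74 t/ha


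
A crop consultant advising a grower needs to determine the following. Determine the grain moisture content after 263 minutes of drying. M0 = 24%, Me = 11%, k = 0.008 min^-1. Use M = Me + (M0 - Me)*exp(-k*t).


M = Me + (M0 - Me) * e^(-k*t)
  = 11 + (24 - 11) * e^(-0.008*263)
  = 11 + 13 * e^(-2.104)
  = 11 + 13 * 0.12197
  = 11 + 1.5856
  = 12.59%


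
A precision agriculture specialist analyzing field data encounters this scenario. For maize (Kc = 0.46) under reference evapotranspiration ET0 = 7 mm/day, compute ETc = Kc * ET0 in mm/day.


ETc = Kc * ET0
    = 0.46 * 7
    = 3.22 mm/day


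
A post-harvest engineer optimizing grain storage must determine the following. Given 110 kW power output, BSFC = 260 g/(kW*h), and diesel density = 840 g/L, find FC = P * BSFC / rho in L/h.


FC = P * BSFC / rho_fuel
   = 110 * 260 / 840
   = 28600 / 840
   = 34.05 L/h


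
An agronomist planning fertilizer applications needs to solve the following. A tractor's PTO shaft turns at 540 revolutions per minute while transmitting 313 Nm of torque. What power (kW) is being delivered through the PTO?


P = 2*pi*n*T / 60000
  = 2*pi * 540 * 313 / 60000
  = 1061983.98 / 60000
  = 17.70 kW


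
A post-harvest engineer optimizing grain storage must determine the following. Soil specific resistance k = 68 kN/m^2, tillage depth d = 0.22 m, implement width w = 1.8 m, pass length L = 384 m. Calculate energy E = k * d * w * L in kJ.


E = k * d * w * L
  = 68 * 0.22 * 1.8 * 384
  = 10340.35 kJ


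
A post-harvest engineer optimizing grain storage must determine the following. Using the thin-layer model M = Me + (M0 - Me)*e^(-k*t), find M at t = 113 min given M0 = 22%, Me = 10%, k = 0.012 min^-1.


M = Me + (M0 - Me) * e^(-k*t)
  = 10 + (22 - 10) * e^(-0.012*113)
  = 10 + 12 * e^(-1.356)
  = 10 + 12 * 0.25769
  = 10 + 3.0923
  = 13.09%


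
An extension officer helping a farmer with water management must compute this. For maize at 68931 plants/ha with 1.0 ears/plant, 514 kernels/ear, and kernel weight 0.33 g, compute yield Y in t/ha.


Y = density * ears * kernels * kw
  = 68931 * 1.0 * 514 * 0.33 g/ha
  = 11692076.22 g/ha
  = 11692.08 kg/ha = 11.69 t/ha
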